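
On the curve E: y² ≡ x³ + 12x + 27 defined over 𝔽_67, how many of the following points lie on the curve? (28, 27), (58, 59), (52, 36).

1

(28, 27): 27² ≡ 59, rhs ≡ 4 → off.
(58, 59): 59² ≡ 64, rhs ≡ 61 → off.
(52, 36): 36² ≡ 23, rhs ≡ 23 → on.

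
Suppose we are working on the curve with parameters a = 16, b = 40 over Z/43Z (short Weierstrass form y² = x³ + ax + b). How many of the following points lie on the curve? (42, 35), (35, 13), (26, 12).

1

(42, 35): 35² ≡ 21, rhs ≡ 23 → off.
(35, 13): 13² ≡ 40, rhs ≡ 2 → off.
(26, 12): 12² ≡ 15, rhs ≡ 15 → on.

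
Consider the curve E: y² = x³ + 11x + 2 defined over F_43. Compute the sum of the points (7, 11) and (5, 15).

(7, 11) + (5, 15). λ = (15 - 11)/(5 - 7) ≡ 4/41 mod 43. 41⁻¹ ≡ 21 (mod 43), so λ ≡ 41.
  x = λ² - 7 - 5 = 1681 - 12 ≡ 35; y = λ·(7 - 35) - 11 ≡ 2. → (35, 2)

(35, 2)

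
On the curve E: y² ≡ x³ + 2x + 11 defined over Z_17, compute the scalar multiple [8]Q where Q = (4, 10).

(15, 13)

Repeated addition: build up to 8Q.
2Q: tangent at (4, 10): λ = (3·4² + 2)/(2·10) ≡ 16/3. 3⁻¹ ≡ 6 (mod 17), so λ ≡ 16·6 ≡ 11.
  x = λ² - 4 - 4 = 121 - 8 ≡ 11; y = λ·(4 - 11) - 10 ≡ 15. → (11, 15)
3Q: (11, 15) + (4, 10). λ = (10 - 15)/(4 - 11) ≡ 12/10 mod 17. 10⁻¹ ≡ 12 (mod 17) since 10·12 = 120 ≡ 1, so λ ≡ 8.
  x = λ² - 11 - 4 = 64 - 15 ≡ 15; y = λ·(11 - 15) - 15 ≡ 4. → (15, 4)
4Q: (15, 4) + (4, 10). λ = (10 - 4)/(4 - 15) ≡ 6/6 mod 17. 6⁻¹ ≡ 3 (mod 17), so λ ≡ 1.
  x = λ² - 15 - 4 = 1 - 19 ≡ 16; y = λ·(15 - 16) - 4 ≡ 12. → (16, 12)
5Q: (16, 12) + (4, 10). λ = (10 - 12)/(4 - 16) ≡ 15/5 mod 17. 5⁻¹ ≡ 7 (mod 17) since 5·7 = 35 ≡ 1, so λ ≡ 3.
  x = λ² - 16 - 4 = 9 - 20 ≡ 6; y = λ·(16 - 6) - 12 ≡ 1. → (6, 1)
6Q: (6, 1) + (4, 10). λ = (10 - 1)/(4 - 6) ≡ 9/15 mod 17. 15⁻¹ ≡ 8 (mod 17), so λ ≡ 4.
  x = λ² - 6 - 4 = 16 - 10 ≡ 6; y = λ·(6 - 6) - 1 ≡ 16. → (6, 16)
7Q: (6, 16) + (4, 10). λ = (10 - 16)/(4 - 6) ≡ 11/15 mod 17. 15⁻¹ ≡ 8 (mod 17) since 15·8 = 120 ≡ 1, so λ ≡ 3.
  x = λ² - 6 - 4 = 9 - 10 ≡ 16; y = λ·(6 - 16) - 16 ≡ 5. → (16, 5)
8Q: (16, 5) + (4, 10). λ = (10 - 5)/(4 - 16) ≡ 5/5 mod 17. 5⁻¹ ≡ 7 (mod 17), so λ ≡ 1.
  x = λ² - 16 - 4 = 1 - 20 ≡ 15; y = λ·(16 - 15) - 5 ≡ 13. → (15, 13)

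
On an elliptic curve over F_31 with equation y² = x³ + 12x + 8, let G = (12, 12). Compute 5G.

(3, 28)

Double-and-add on 5 = (101)₂. Start with G = (12, 12) for the leading 1-bit.
double: tangent at (12, 12): λ = (3·12² + 12)/(2·12) ≡ 10/24. 24⁻¹ ≡ 22 (mod 31), so λ ≡ 10·22 ≡ 3.
  x = λ² - 12 - 12 = 9 - 24 ≡ 16; y = λ·(12 - 16) - 12 ≡ 7. → (16, 7)
double: tangent at (16, 7): λ = (3·16² + 12)/(2·7) ≡ 5/14. 14⁻¹ ≡ 20 (mod 31) since 14·20 = 280 ≡ 1, so λ ≡ 5·20 ≡ 7.
  x = λ² - 16 - 16 = 49 - 32 ≡ 17; y = λ·(16 - 17) - 7 ≡ 17. → (17, 17)
add G: (17, 17) + (12, 12). λ = (12 - 17)/(12 - 17) ≡ 26/26 mod 31. 26⁻¹ ≡ 6 (mod 31) since 26·6 = 156 ≡ 1, so λ ≡ 1.
  x = λ² - 17 - 12 = 1 - 29 ≡ 3; y = λ·(17 - 3) - 17 ≡ 28. → (3, 28)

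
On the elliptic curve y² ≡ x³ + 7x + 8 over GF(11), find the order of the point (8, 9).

2P: tangent at (8, 9): λ = (3·8² + 7)/(2·9) ≡ 1/7. 7⁻¹ ≡ 8 (mod 11), so λ ≡ 1·8 ≡ 8.
  x = λ² - 8 - 8 = 64 - 16 ≡ 4; y = λ·(8 - 4) - 9 ≡ 1. → (4, 1)
3P: (4, 1) + (8, 9). λ = (9 - 1)/(8 - 4) ≡ 8/4 mod 11. 4⁻¹ ≡ 3 (mod 11), so λ ≡ 2.
  x = λ² - 4 - 8 = 4 - 12 ≡ 3; y = λ·(4 - 3) - 1 ≡ 1. → (3, 1)
4P: (3, 1) + (8, 9). λ = (9 - 1)/(8 - 3) ≡ 8/5 mod 11. 5⁻¹ ≡ 9 (mod 11), so λ ≡ 6.
  x = λ² - 3 - 8 = 36 - 11 ≡ 3; y = λ·(3 - 3) - 1 ≡ 10. → (3, 10)
5P: (3, 10) + (8, 9). λ = (9 - 10)/(8 - 3) ≡ 10/5 mod 11. 5⁻¹ ≡ 9 (mod 11) since 5·9 = 45 ≡ 1, so λ ≡ 2.
  x = λ² - 3 - 8 = 4 - 11 ≡ 4; y = λ·(3 - 4) - 10 ≡ 10. → (4, 10)
6P: (4, 10) + (8, 9). λ = (9 - 10)/(8 - 4) ≡ 10/4 mod 11. 4⁻¹ ≡ 3 (mod 11), so λ ≡ 8.
  x = λ² - 4 - 8 = 64 - 12 ≡ 8; y = λ·(4 - 8) - 10 ≡ 2. → (8, 2)
7P: (8, 2) + (8, 9): same x and y₁ ≡ -y₂, so the sum is ∞.
7P = ∞, so the order is 7.

7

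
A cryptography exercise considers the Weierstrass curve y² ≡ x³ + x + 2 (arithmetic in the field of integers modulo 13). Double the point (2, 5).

(9, 8)

tangent at (2, 5): λ = (3·2² + 1)/(2·5) ≡ 0/10. 10⁻¹ ≡ 4 (mod 13) since 10·4 = 40 ≡ 1, so λ ≡ 0·4 ≡ 0.
  x = λ² - 2 - 2 = 0 - 4 ≡ 9; y = λ·(2 - 9) - 5 ≡ 8. → (9, 8)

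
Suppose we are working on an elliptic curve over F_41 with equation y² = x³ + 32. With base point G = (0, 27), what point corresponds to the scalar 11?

Double-and-add on 11 = (1011)₂. Start with G = (0, 27) for the leading 1-bit.
double: tangent at (0, 27): λ = (3·0² + 0)/(2·27) ≡ 0/13. 13⁻¹ ≡ 19 (mod 41), so λ ≡ 0·19 ≡ 0.
  x = λ² - 0 - 0 = 0 - 0 ≡ 0; y = λ·(0 - 0) - 27 ≡ 14. → (0, 14)
double: tangent at (0, 14): λ = (3·0² + 0)/(2·14) ≡ 0/28. 28⁻¹ ≡ 22 (mod 41), so λ ≡ 0·22 ≡ 0.
  x = λ² - 0 - 0 = 0 - 0 ≡ 0; y = λ·(0 - 0) - 14 ≡ 27. → (0, 27)
add G: tangent at (0, 27): λ = (3·0² + 0)/(2·27) ≡ 0/13. 13⁻¹ ≡ 19 (mod 41), so λ ≡ 0·19 ≡ 0.
  x = λ² - 0 - 0 = 0 - 0 ≡ 0; y = λ·(0 - 0) - 27 ≡ 14. → (0, 14)
double: tangent at (0, 14): λ = (3·0² + 0)/(2·14) ≡ 0/28. 28⁻¹ ≡ 22 (mod 41) since 28·22 = 616 ≡ 1, so λ ≡ 0·22 ≡ 0.
  x = λ² - 0 - 0 = 0 - 0 ≡ 0; y = λ·(0 - 0) - 14 ≡ 27. → (0, 27)
add G: tangent at (0, 27): λ = (3·0² + 0)/(2·27) ≡ 0/13. 13⁻¹ ≡ 19 (mod 41), so λ ≡ 0·19 ≡ 0.
  x = λ² - 0 - 0 = 0 - 0 ≡ 0; y = λ·(0 - 0) - 27 ≡ 14. → (0, 14)

(0, 14)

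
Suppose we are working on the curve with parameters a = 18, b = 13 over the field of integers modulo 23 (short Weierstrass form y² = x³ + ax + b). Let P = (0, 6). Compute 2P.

tangent at (0, 6): λ = (3·0² + 18)/(2·6) ≡ 18/12. 12⁻¹ ≡ 2 (mod 23), so λ ≡ 18·2 ≡ 13.
  x = λ² - 0 - 0 = 169 - 0 ≡ 8; y = λ·(0 - 8) - 6 ≡ 5. → (8, 5)

(8, 5)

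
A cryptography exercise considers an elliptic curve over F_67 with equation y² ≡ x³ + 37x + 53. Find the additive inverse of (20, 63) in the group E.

(20, 4)

-(20, 63) = (20, -63 mod 67) = (20, 4).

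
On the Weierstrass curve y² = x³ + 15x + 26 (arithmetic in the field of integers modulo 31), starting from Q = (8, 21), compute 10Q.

Double-and-add on 10 = (1010)₂. Start with Q = (8, 21) for the leading 1-bit.
double: tangent at (8, 21): λ = (3·8² + 15)/(2·21) ≡ 21/11. 11⁻¹ ≡ 17 (mod 31), so λ ≡ 21·17 ≡ 16.
  x = λ² - 8 - 8 = 256 - 16 ≡ 23; y = λ·(8 - 23) - 21 ≡ 18. → (23, 18)
double: tangent at (23, 18): λ = (3·23² + 15)/(2·18) ≡ 21/5. 5⁻¹ ≡ 25 (mod 31), so λ ≡ 21·25 ≡ 29.
  x = λ² - 23 - 23 = 841 - 46 ≡ 20; y = λ·(23 - 20) - 18 ≡ 7. → (20, 7)
add Q: (20, 7) + (8, 21). λ = (21 - 7)/(8 - 20) ≡ 14/19 mod 31. 19⁻¹ ≡ 18 (mod 31), so λ ≡ 4.
  x = λ² - 20 - 8 = 16 - 28 ≡ 19; y = λ·(20 - 19) - 7 ≡ 28. → (19, 28)
double: tangent at (19, 28): λ = (3·19² + 15)/(2·28) ≡ 13/25. 25⁻¹ ≡ 5 (mod 31), so λ ≡ 13·5 ≡ 3.
  x = λ² - 19 - 19 = 9 - 38 ≡ 2; y = λ·(19 - 2) - 28 ≡ 23. → (2, 23)

(2, 23)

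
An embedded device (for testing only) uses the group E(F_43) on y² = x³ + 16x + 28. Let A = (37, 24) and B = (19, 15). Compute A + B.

(41, 17)

(37, 24) + (19, 15). λ = (15 - 24)/(19 - 37) ≡ 34/25 mod 43. 25⁻¹ ≡ 31 (mod 43) since 25·31 = 775 ≡ 1, so λ ≡ 22.
  x = λ² - 37 - 19 = 484 - 56 ≡ 41; y = λ·(37 - 41) - 24 ≡ 17. → (41, 17)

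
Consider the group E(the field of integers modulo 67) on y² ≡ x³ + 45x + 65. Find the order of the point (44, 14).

3

2P: tangent at (44, 14): λ = (3·44² + 45)/(2·14) ≡ 24/28. 28⁻¹ ≡ 12 (mod 67) since 28·12 = 336 ≡ 1, so λ ≡ 24·12 ≡ 20.
  x = λ² - 44 - 44 = 400 - 88 ≡ 44; y = λ·(44 - 44) - 14 ≡ 53. → (44, 53)
3P: (44, 53) + (44, 14): same x and y₁ ≡ -y₂, so the sum is ∞.
3P = ∞, so the order is 3.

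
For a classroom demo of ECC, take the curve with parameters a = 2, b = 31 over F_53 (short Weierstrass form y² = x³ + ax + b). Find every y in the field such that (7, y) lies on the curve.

21, 32

x³ + 2x + 31 = 388 ≡ 17 (mod 53).
Square roots of 17 mod 53: 21 and 32 (since 21² = 441 ≡ 17).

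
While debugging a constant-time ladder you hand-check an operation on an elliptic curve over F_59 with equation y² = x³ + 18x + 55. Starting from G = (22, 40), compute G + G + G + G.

Repeated addition: build up to 4G.
2G: tangent at (22, 40): λ = (3·22² + 18)/(2·40) ≡ 54/21. 21⁻¹ ≡ 45 (mod 59), so λ ≡ 54·45 ≡ 11.
  x = λ² - 22 - 22 = 121 - 44 ≡ 18; y = λ·(22 - 18) - 40 ≡ 4. → (18, 4)
3G: (18, 4) + (22, 40). λ = (40 - 4)/(22 - 18) ≡ 36/4 mod 59. 4⁻¹ ≡ 15 (mod 59) since 4·15 = 60 ≡ 1, so λ ≡ 9.
  x = λ² - 18 - 22 = 81 - 40 ≡ 41; y = λ·(18 - 41) - 4 ≡ 25. → (41, 25)
4G: (41, 25) + (22, 40). λ = (40 - 25)/(22 - 41) ≡ 15/40 mod 59. 40⁻¹ ≡ 31 (mod 59), so λ ≡ 52.
  x = λ² - 41 - 22 = 2704 - 63 ≡ 45; y = λ·(41 - 45) - 25 ≡ 3. → (45, 3)

(45, 3)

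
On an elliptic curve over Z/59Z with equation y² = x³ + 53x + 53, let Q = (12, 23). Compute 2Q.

tangent at (12, 23): λ = (3·12² + 53)/(2·23) ≡ 13/46. 46⁻¹ ≡ 9 (mod 59) since 46·9 = 414 ≡ 1, so λ ≡ 13·9 ≡ 58.
  x = λ² - 12 - 12 = 3364 - 24 ≡ 36; y = λ·(12 - 36) - 23 ≡ 1. → (36, 1)

(36, 1)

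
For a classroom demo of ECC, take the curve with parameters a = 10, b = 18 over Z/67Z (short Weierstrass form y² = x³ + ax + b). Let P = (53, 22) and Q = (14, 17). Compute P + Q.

(53, 22) + (14, 17). λ = (17 - 22)/(14 - 53) ≡ 62/28 mod 67. 28⁻¹ ≡ 12 (mod 67) since 28·12 = 336 ≡ 1, so λ ≡ 7.
  x = λ² - 53 - 14 = 49 - 67 ≡ 49; y = λ·(53 - 49) - 22 ≡ 6. → (49, 6)

(49, 6)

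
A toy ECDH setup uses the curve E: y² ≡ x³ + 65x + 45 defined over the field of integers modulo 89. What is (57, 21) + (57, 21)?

tangent at (57, 21): λ = (3·57² + 65)/(2·21) ≡ 22/42. 42⁻¹ ≡ 53 (mod 89) since 42·53 = 2226 ≡ 1, so λ ≡ 22·53 ≡ 9.
  x = λ² - 57 - 57 = 81 - 114 ≡ 56; y = λ·(57 - 56) - 21 ≡ 77. → (56, 77)

(56, 77)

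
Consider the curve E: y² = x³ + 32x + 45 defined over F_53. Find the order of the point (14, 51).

4

2P: tangent at (14, 51): λ = (3·14² + 32)/(2·51) ≡ 37/49. 49⁻¹ ≡ 13 (mod 53), so λ ≡ 37·13 ≡ 4.
  x = λ² - 14 - 14 = 16 - 28 ≡ 41; y = λ·(14 - 41) - 51 ≡ 0. → (41, 0)
3P: (41, 0) + (14, 51). λ = (51 - 0)/(14 - 41) ≡ 51/26 mod 53. 26⁻¹ ≡ 51 (mod 53) since 26·51 = 1326 ≡ 1, so λ ≡ 4.
  x = λ² - 41 - 14 = 16 - 55 ≡ 14; y = λ·(41 - 14) - 0 ≡ 2. → (14, 2)
4P: (14, 2) + (14, 51): same x and y₁ ≡ -y₂, so the sum is ∞.
4P = ∞, so the order is 4.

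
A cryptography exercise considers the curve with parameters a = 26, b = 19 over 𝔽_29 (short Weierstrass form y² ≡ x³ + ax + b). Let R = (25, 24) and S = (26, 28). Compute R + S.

(23, 13)

(25, 24) + (26, 28). λ = (28 - 24)/(26 - 25) ≡ 4/1 mod 29. 1⁻¹ ≡ 1 (mod 29) since 1·1 = 1 ≡ 1, so λ ≡ 4.
  x = λ² - 25 - 26 = 16 - 51 ≡ 23; y = λ·(25 - 23) - 24 ≡ 13. → (23, 13)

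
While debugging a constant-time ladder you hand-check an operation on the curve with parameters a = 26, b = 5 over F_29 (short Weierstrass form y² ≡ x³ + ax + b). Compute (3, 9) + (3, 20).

The two points share x = 3 and their y-coordinates satisfy 9 + 20 ≡ 0 (mod 29), so they are inverses. Their sum is O.

O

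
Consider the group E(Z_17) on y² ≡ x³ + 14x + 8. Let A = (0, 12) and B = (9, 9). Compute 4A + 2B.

(3, 14)

First 4A:
Double-and-add on 4 = (100)₂. Start with A = (0, 12) for the leading 1-bit.
double: tangent at (0, 12): λ = (3·0² + 14)/(2·12) ≡ 14/7. 7⁻¹ ≡ 5 (mod 17) since 7·5 = 35 ≡ 1, so λ ≡ 14·5 ≡ 2.
  x = λ² - 0 - 0 = 4 - 0 ≡ 4; y = λ·(0 - 4) - 12 ≡ 14. → (4, 14)
double: tangent at (4, 14): λ = (3·4² + 14)/(2·14) ≡ 11/11. 11⁻¹ ≡ 14 (mod 17) since 11·14 = 154 ≡ 1, so λ ≡ 11·14 ≡ 1.
  x = λ² - 4 - 4 = 1 - 8 ≡ 10; y = λ·(4 - 10) - 14 ≡ 14. → (10, 14)
4A = (10, 14).
Next 2B:
Repeated addition: build up to 2B.
2B: tangent at (9, 9): λ = (3·9² + 14)/(2·9) ≡ 2/1. 1⁻¹ ≡ 1 (mod 17), so λ ≡ 2·1 ≡ 2.
  x = λ² - 9 - 9 = 4 - 18 ≡ 3; y = λ·(9 - 3) - 9 ≡ 3. → (3, 3)
2B = (3, 3).
Finally 4A + 2B:
(10, 14) + (3, 3). λ = (3 - 14)/(3 - 10) ≡ 6/10 mod 17. 10⁻¹ ≡ 12 (mod 17), so λ ≡ 4.
  x = λ² - 10 - 3 = 16 - 13 ≡ 3; y = λ·(10 - 3) - 14 ≡ 14. → (3, 14)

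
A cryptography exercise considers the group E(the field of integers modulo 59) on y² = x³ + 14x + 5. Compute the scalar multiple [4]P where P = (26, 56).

(1, 16)

Double-and-add on 4 = (100)₂. Start with P = (26, 56) for the leading 1-bit.
double: tangent at (26, 56): λ = (3·26² + 14)/(2·56) ≡ 36/53. 53⁻¹ ≡ 49 (mod 59), so λ ≡ 36·49 ≡ 53.
  x = λ² - 26 - 26 = 2809 - 52 ≡ 43; y = λ·(26 - 43) - 56 ≡ 46. → (43, 46)
double: tangent at (43, 46): λ = (3·43² + 14)/(2·46) ≡ 15/33. 33⁻¹ ≡ 34 (mod 59), so λ ≡ 15·34 ≡ 38.
  x = λ² - 43 - 43 = 1444 - 86 ≡ 1; y = λ·(43 - 1) - 46 ≡ 16. → (1, 16)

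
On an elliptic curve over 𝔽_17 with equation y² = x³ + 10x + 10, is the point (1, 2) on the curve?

yes

y² = 2² ≡ 4; x³ + 10x + 10 = 21 ≡ 4 (mod 17). 4 = 4.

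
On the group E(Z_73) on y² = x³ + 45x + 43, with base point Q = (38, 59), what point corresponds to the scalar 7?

(39, 4)

Double-and-add on 7 = (111)₂. Start with Q = (38, 59) for the leading 1-bit.
double: tangent at (38, 59): λ = (3·38² + 45)/(2·59) ≡ 70/45. 45⁻¹ ≡ 13 (mod 73) since 45·13 = 585 ≡ 1, so λ ≡ 70·13 ≡ 34.
  x = λ² - 38 - 38 = 1156 - 76 ≡ 58; y = λ·(38 - 58) - 59 ≡ 64. → (58, 64)
add Q: (58, 64) + (38, 59). λ = (59 - 64)/(38 - 58) ≡ 68/53 mod 73. 53⁻¹ ≡ 62 (mod 73), so λ ≡ 55.
  x = λ² - 58 - 38 = 3025 - 96 ≡ 9; y = λ·(58 - 9) - 64 ≡ 3. → (9, 3)
double: tangent at (9, 3): λ = (3·9² + 45)/(2·3) ≡ 69/6. 6⁻¹ ≡ 61 (mod 73), so λ ≡ 69·61 ≡ 48.
  x = λ² - 9 - 9 = 2304 - 18 ≡ 23; y = λ·(9 - 23) - 3 ≡ 55. → (23, 55)
add Q: (23, 55) + (38, 59). λ = (59 - 55)/(38 - 23) ≡ 4/15 mod 73. 15⁻¹ ≡ 39 (mod 73), so λ ≡ 10.
  x = λ² - 23 - 38 = 100 - 61 ≡ 39; y = λ·(23 - 39) - 55 ≡ 4. → (39, 4)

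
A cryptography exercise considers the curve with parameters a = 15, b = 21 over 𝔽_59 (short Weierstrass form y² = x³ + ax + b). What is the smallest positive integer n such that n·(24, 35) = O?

8

2P: tangent at (24, 35): λ = (3·24² + 15)/(2·35) ≡ 32/11. 11⁻¹ ≡ 43 (mod 59), so λ ≡ 32·43 ≡ 19.
  x = λ² - 24 - 24 = 361 - 48 ≡ 18; y = λ·(24 - 18) - 35 ≡ 20. → (18, 20)
3P: (18, 20) + (24, 35). λ = (35 - 20)/(24 - 18) ≡ 15/6 mod 59. 6⁻¹ ≡ 10 (mod 59) since 6·10 = 60 ≡ 1, so λ ≡ 32.
  x = λ² - 18 - 24 = 1024 - 42 ≡ 38; y = λ·(18 - 38) - 20 ≡ 48. → (38, 48)
4P: (38, 48) + (24, 35). λ = (35 - 48)/(24 - 38) ≡ 46/45 mod 59. 45⁻¹ ≡ 21 (mod 59), so λ ≡ 22.
  x = λ² - 38 - 24 = 484 - 62 ≡ 9; y = λ·(38 - 9) - 48 ≡ 0. → (9, 0)
5P: (9, 0) + (24, 35). λ = (35 - 0)/(24 - 9) ≡ 35/15 mod 59. 15⁻¹ ≡ 4 (mod 59), so λ ≡ 22.
  x = λ² - 9 - 24 = 484 - 33 ≡ 38; y = λ·(9 - 38) - 0 ≡ 11. → (38, 11)
6P: (38, 11) + (24, 35). λ = (35 - 11)/(24 - 38) ≡ 24/45 mod 59. 45⁻¹ ≡ 21 (mod 59) since 45·21 = 945 ≡ 1, so λ ≡ 32.
  x = λ² - 38 - 24 = 1024 - 62 ≡ 18; y = λ·(38 - 18) - 11 ≡ 39. → (18, 39)
7P: (18, 39) + (24, 35). λ = (35 - 39)/(24 - 18) ≡ 55/6 mod 59. 6⁻¹ ≡ 10 (mod 59), so λ ≡ 19.
  x = λ² - 18 - 24 = 361 - 42 ≡ 24; y = λ·(18 - 24) - 39 ≡ 24. → (24, 24)
8P: (24, 24) + (24, 35): same x and y₁ ≡ -y₂, so the sum is O.
8P = O, so the order is 8.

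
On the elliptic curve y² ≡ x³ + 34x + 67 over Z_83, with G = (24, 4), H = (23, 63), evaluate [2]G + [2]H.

First 2G:
Repeated addition: build up to 2G.
2G: tangent at (24, 4): λ = (3·24² + 34)/(2·4) ≡ 19/8. 8⁻¹ ≡ 52 (mod 83), so λ ≡ 19·52 ≡ 75.
  x = λ² - 24 - 24 = 5625 - 48 ≡ 16; y = λ·(24 - 16) - 4 ≡ 15. → (16, 15)
2G = (16, 15).
Next 2H:
Repeated addition: build up to 2H.
2H: tangent at (23, 63): λ = (3·23² + 34)/(2·63) ≡ 44/43. 43⁻¹ ≡ 56 (mod 83) since 43·56 = 2408 ≡ 1, so λ ≡ 44·56 ≡ 57.
  x = λ² - 23 - 23 = 3249 - 46 ≡ 49; y = λ·(23 - 49) - 63 ≡ 32. → (49, 32)
2H = (49, 32).
Finally 2G + 2H:
(16, 15) + (49, 32). λ = (32 - 15)/(49 - 16) ≡ 17/33 mod 83. 33⁻¹ ≡ 78 (mod 83), so λ ≡ 81.
  x = λ² - 16 - 49 = 6561 - 65 ≡ 22; y = λ·(16 - 22) - 15 ≡ 80. → (22, 80)

(22, 80)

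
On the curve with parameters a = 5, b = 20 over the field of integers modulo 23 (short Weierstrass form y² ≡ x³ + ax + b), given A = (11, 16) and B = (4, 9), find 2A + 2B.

(6, 17)

First 2A:
Repeated addition: build up to 2A.
2A: tangent at (11, 16): λ = (3·11² + 5)/(2·16) ≡ 0/9. 9⁻¹ ≡ 18 (mod 23), so λ ≡ 0·18 ≡ 0.
  x = λ² - 11 - 11 = 0 - 22 ≡ 1; y = λ·(11 - 1) - 16 ≡ 7. → (1, 7)
2A = (1, 7).
Next 2B:
Repeated addition: build up to 2B.
2B: tangent at (4, 9): λ = (3·4² + 5)/(2·9) ≡ 7/18. 18⁻¹ ≡ 9 (mod 23), so λ ≡ 7·9 ≡ 17.
  x = λ² - 4 - 4 = 289 - 8 ≡ 5; y = λ·(4 - 5) - 9 ≡ 20. → (5, 20)
2B = (5, 20).
Finally 2A + 2B:
(1, 7) + (5, 20). λ = (20 - 7)/(5 - 1) ≡ 13/4 mod 23. 4⁻¹ ≡ 6 (mod 23), so λ ≡ 9.
  x = λ² - 1 - 5 = 81 - 6 ≡ 6; y = λ·(1 - 6) - 7 ≡ 17. → (6, 17)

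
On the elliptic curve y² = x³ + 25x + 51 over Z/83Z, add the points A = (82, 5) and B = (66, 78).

(56, 32)

(82, 5) + (66, 78). λ = (78 - 5)/(66 - 82) ≡ 73/67 mod 83. 67⁻¹ ≡ 57 (mod 83), so λ ≡ 11.
  x = λ² - 82 - 66 = 121 - 148 ≡ 56; y = λ·(82 - 56) - 5 ≡ 32. → (56, 32)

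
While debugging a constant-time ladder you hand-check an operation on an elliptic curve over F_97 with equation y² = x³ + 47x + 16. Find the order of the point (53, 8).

2P: tangent at (53, 8): λ = (3·53² + 47)/(2·8) ≡ 35/16. 16⁻¹ ≡ 91 (mod 97) since 16·91 = 1456 ≡ 1, so λ ≡ 35·91 ≡ 81.
  x = λ² - 53 - 53 = 6561 - 106 ≡ 53; y = λ·(53 - 53) - 8 ≡ 89. → (53, 89)
3P: (53, 89) + (53, 8): same x and y₁ ≡ -y₂, so the sum is O.
3P = O, so the order is 3.

3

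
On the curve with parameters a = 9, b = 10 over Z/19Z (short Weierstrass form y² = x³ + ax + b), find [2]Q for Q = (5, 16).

tangent at (5, 16): λ = (3·5² + 9)/(2·16) ≡ 8/13. 13⁻¹ ≡ 3 (mod 19) since 13·3 = 39 ≡ 1, so λ ≡ 8·3 ≡ 5.
  x = λ² - 5 - 5 = 25 - 10 ≡ 15; y = λ·(5 - 15) - 16 ≡ 10. → (15, 10)

(15, 10)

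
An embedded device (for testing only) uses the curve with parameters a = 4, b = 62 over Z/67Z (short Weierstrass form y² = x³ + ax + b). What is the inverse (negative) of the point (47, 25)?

-(47, 25) = (47, -25 mod 67) = (47, 42).

(47, 42)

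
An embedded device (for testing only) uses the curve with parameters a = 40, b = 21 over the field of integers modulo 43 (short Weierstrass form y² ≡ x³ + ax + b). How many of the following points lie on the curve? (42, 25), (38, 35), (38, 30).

(42, 25): 25² ≡ 23, rhs ≡ 23 → on.
(38, 35): 35² ≡ 21, rhs ≡ 40 → off.
(38, 30): 30² ≡ 40, rhs ≡ 40 → on.

2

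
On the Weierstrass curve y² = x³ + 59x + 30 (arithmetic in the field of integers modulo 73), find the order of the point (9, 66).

11

2P: tangent at (9, 66): λ = (3·9² + 59)/(2·66) ≡ 10/59. 59⁻¹ ≡ 26 (mod 73), so λ ≡ 10·26 ≡ 41.
  x = λ² - 9 - 9 = 1681 - 18 ≡ 57; y = λ·(9 - 57) - 66 ≡ 10. → (57, 10)
3P: (57, 10) + (9, 66). λ = (66 - 10)/(9 - 57) ≡ 56/25 mod 73. 25⁻¹ ≡ 38 (mod 73), so λ ≡ 11.
  x = λ² - 57 - 9 = 121 - 66 ≡ 55; y = λ·(57 - 55) - 10 ≡ 12. → (55, 12)
4P: (55, 12) + (9, 66). λ = (66 - 12)/(9 - 55) ≡ 54/27 mod 73. 27⁻¹ ≡ 46 (mod 73), so λ ≡ 2.
  x = λ² - 55 - 9 = 4 - 64 ≡ 13; y = λ·(55 - 13) - 12 ≡ 72. → (13, 72)
5P: (13, 72) + (9, 66). λ = (66 - 72)/(9 - 13) ≡ 67/69 mod 73. 69⁻¹ ≡ 18 (mod 73) since 69·18 = 1242 ≡ 1, so λ ≡ 38.
  x = λ² - 13 - 9 = 1444 - 22 ≡ 35; y = λ·(13 - 35) - 72 ≡ 41. → (35, 41)
6P: (35, 41) + (9, 66). λ = (66 - 41)/(9 - 35) ≡ 25/47 mod 73. 47⁻¹ ≡ 14 (mod 73), so λ ≡ 58.
  x = λ² - 35 - 9 = 3364 - 44 ≡ 35; y = λ·(35 - 35) - 41 ≡ 32. → (35, 32)
7P: (35, 32) + (9, 66). λ = (66 - 32)/(9 - 35) ≡ 34/47 mod 73. 47⁻¹ ≡ 14 (mod 73), so λ ≡ 38.
  x = λ² - 35 - 9 = 1444 - 44 ≡ 13; y = λ·(35 - 13) - 32 ≡ 1. → (13, 1)
8P: (13, 1) + (9, 66). λ = (66 - 1)/(9 - 13) ≡ 65/69 mod 73. 69⁻¹ ≡ 18 (mod 73) since 69·18 = 1242 ≡ 1, so λ ≡ 2.
  x = λ² - 13 - 9 = 4 - 22 ≡ 55; y = λ·(13 - 55) - 1 ≡ 61. → (55, 61)
9P: (55, 61) + (9, 66). λ = (66 - 61)/(9 - 55) ≡ 5/27 mod 73. 27⁻¹ ≡ 46 (mod 73) since 27·46 = 1242 ≡ 1, so λ ≡ 11.
  x = λ² - 55 - 9 = 121 - 64 ≡ 57; y = λ·(55 - 57) - 61 ≡ 63. → (57, 63)
10P: (57, 63) + (9, 66). λ = (66 - 63)/(9 - 57) ≡ 3/25 mod 73. 25⁻¹ ≡ 38 (mod 73) since 25·38 = 950 ≡ 1, so λ ≡ 41.
  x = λ² - 57 - 9 = 1681 - 66 ≡ 9; y = λ·(57 - 9) - 63 ≡ 7. → (9, 7)
11P: (9, 7) + (9, 66): same x and y₁ ≡ -y₂, so the sum is ∞.
11P = ∞, so the order is 11.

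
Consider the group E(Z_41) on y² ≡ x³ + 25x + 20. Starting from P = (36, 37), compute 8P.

Double-and-add on 8 = (1000)₂. Start with P = (36, 37) for the leading 1-bit.
double: tangent at (36, 37): λ = (3·36² + 25)/(2·37) ≡ 18/33. 33⁻¹ ≡ 5 (mod 41) since 33·5 = 165 ≡ 1, so λ ≡ 18·5 ≡ 8.
  x = λ² - 36 - 36 = 64 - 72 ≡ 33; y = λ·(36 - 33) - 37 ≡ 28. → (33, 28)
double: tangent at (33, 28): λ = (3·33² + 25)/(2·28) ≡ 12/15. 15⁻¹ ≡ 11 (mod 41) since 15·11 = 165 ≡ 1, so λ ≡ 12·11 ≡ 9.
  x = λ² - 33 - 33 = 81 - 66 ≡ 15; y = λ·(33 - 15) - 28 ≡ 11. → (15, 11)
double: tangent at (15, 11): λ = (3·15² + 25)/(2·11) ≡ 3/22. 22⁻¹ ≡ 28 (mod 41), so λ ≡ 3·28 ≡ 2.
  x = λ² - 15 - 15 = 4 - 30 ≡ 15; y = λ·(15 - 15) - 11 ≡ 30. → (15, 30)

(15, 30)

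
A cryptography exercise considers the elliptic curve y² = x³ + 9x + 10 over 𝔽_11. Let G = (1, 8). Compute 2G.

(2, 5)

tangent at (1, 8): λ = (3·1² + 9)/(2·8) ≡ 1/5. 5⁻¹ ≡ 9 (mod 11), so λ ≡ 1·9 ≡ 9.
  x = λ² - 1 - 1 = 81 - 2 ≡ 2; y = λ·(1 - 2) - 8 ≡ 5. → (2, 5)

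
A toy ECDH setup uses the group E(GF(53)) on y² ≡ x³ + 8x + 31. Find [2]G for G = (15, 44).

tangent at (15, 44): λ = (3·15² + 8)/(2·44) ≡ 47/35. 35⁻¹ ≡ 50 (mod 53), so λ ≡ 47·50 ≡ 18.
  x = λ² - 15 - 15 = 324 - 30 ≡ 29; y = λ·(15 - 29) - 44 ≡ 22. → (29, 22)

(29, 22)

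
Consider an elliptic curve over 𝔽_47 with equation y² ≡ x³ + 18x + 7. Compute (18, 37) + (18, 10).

O

The two points share x = 18 and their y-coordinates satisfy 37 + 10 ≡ 0 (mod 47), so they are inverses. Their sum is O.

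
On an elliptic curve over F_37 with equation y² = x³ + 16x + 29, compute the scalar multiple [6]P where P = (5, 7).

Repeated addition: build up to 6P.
2P: tangent at (5, 7): λ = (3·5² + 16)/(2·7) ≡ 17/14. 14⁻¹ ≡ 8 (mod 37) since 14·8 = 112 ≡ 1, so λ ≡ 17·8 ≡ 25.
  x = λ² - 5 - 5 = 625 - 10 ≡ 23; y = λ·(5 - 23) - 7 ≡ 24. → (23, 24)
3P: (23, 24) + (5, 7). λ = (7 - 24)/(5 - 23) ≡ 20/19 mod 37. 19⁻¹ ≡ 2 (mod 37), so λ ≡ 3.
  x = λ² - 23 - 5 = 9 - 28 ≡ 18; y = λ·(23 - 18) - 24 ≡ 28. → (18, 28)
4P: (18, 28) + (5, 7). λ = (7 - 28)/(5 - 18) ≡ 16/24 mod 37. 24⁻¹ ≡ 17 (mod 37) since 24·17 = 408 ≡ 1, so λ ≡ 13.
  x = λ² - 18 - 5 = 169 - 23 ≡ 35; y = λ·(18 - 35) - 28 ≡ 10. → (35, 10)
5P: (35, 10) + (5, 7). λ = (7 - 10)/(5 - 35) ≡ 34/7 mod 37. 7⁻¹ ≡ 16 (mod 37) since 7·16 = 112 ≡ 1, so λ ≡ 26.
  x = λ² - 35 - 5 = 676 - 40 ≡ 7; y = λ·(35 - 7) - 10 ≡ 15. → (7, 15)
6P: (7, 15) + (5, 7). λ = (7 - 15)/(5 - 7) ≡ 29/35 mod 37. 35⁻¹ ≡ 18 (mod 37) since 35·18 = 630 ≡ 1, so λ ≡ 4.
  x = λ² - 7 - 5 = 16 - 12 ≡ 4; y = λ·(7 - 4) - 15 ≡ 34. → (4, 34)

(4, 34)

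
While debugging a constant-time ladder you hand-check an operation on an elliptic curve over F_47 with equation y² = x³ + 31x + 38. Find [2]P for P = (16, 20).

(15, 27)

tangent at (16, 20): λ = (3·16² + 31)/(2·20) ≡ 0/40. 40⁻¹ ≡ 20 (mod 47), so λ ≡ 0·20 ≡ 0.
  x = λ² - 16 - 16 = 0 - 32 ≡ 15; y = λ·(16 - 15) - 20 ≡ 27. → (15, 27)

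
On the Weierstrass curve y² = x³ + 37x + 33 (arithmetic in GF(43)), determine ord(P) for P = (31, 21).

11

2P: tangent at (31, 21): λ = (3·31² + 37)/(2·21) ≡ 39/42. 42⁻¹ ≡ 42 (mod 43), so λ ≡ 39·42 ≡ 4.
  x = λ² - 31 - 31 = 16 - 62 ≡ 40; y = λ·(31 - 40) - 21 ≡ 29. → (40, 29)
3P: (40, 29) + (31, 21). λ = (21 - 29)/(31 - 40) ≡ 35/34 mod 43. 34⁻¹ ≡ 19 (mod 43) since 34·19 = 646 ≡ 1, so λ ≡ 20.
  x = λ² - 40 - 31 = 400 - 71 ≡ 28; y = λ·(40 - 28) - 29 ≡ 39. → (28, 39)
4P: (28, 39) + (31, 21). λ = (21 - 39)/(31 - 28) ≡ 25/3 mod 43. 3⁻¹ ≡ 29 (mod 43) since 3·29 = 87 ≡ 1, so λ ≡ 37.
  x = λ² - 28 - 31 = 1369 - 59 ≡ 20; y = λ·(28 - 20) - 39 ≡ 42. → (20, 42)
5P: (20, 42) + (31, 21). λ = (21 - 42)/(31 - 20) ≡ 22/11 mod 43. 11⁻¹ ≡ 4 (mod 43), so λ ≡ 2.
  x = λ² - 20 - 31 = 4 - 51 ≡ 39; y = λ·(20 - 39) - 42 ≡ 6. → (39, 6)
6P: (39, 6) + (31, 21). λ = (21 - 6)/(31 - 39) ≡ 15/35 mod 43. 35⁻¹ ≡ 16 (mod 43) since 35·16 = 560 ≡ 1, so λ ≡ 25.
  x = λ² - 39 - 31 = 625 - 70 ≡ 39; y = λ·(39 - 39) - 6 ≡ 37. → (39, 37)
7P: (39, 37) + (31, 21). λ = (21 - 37)/(31 - 39) ≡ 27/35 mod 43. 35⁻¹ ≡ 16 (mod 43), so λ ≡ 2.
  x = λ² - 39 - 31 = 4 - 70 ≡ 20; y = λ·(39 - 20) - 37 ≡ 1. → (20, 1)
8P: (20, 1) + (31, 21). λ = (21 - 1)/(31 - 20) ≡ 20/11 mod 43. 11⁻¹ ≡ 4 (mod 43), so λ ≡ 37.
  x = λ² - 20 - 31 = 1369 - 51 ≡ 28; y = λ·(20 - 28) - 1 ≡ 4. → (28, 4)
9P: (28, 4) + (31, 21). λ = (21 - 4)/(31 - 28) ≡ 17/3 mod 43. 3⁻¹ ≡ 29 (mod 43), so λ ≡ 20.
  x = λ² - 28 - 31 = 400 - 59 ≡ 40; y = λ·(28 - 40) - 4 ≡ 14. → (40, 14)
10P: (40, 14) + (31, 21). λ = (21 - 14)/(31 - 40) ≡ 7/34 mod 43. 34⁻¹ ≡ 19 (mod 43), so λ ≡ 4.
  x = λ² - 40 - 31 = 16 - 71 ≡ 31; y = λ·(40 - 31) - 14 ≡ 22. → (31, 22)
11P: (31, 22) + (31, 21): same x and y₁ ≡ -y₂, so the sum is O.
11P = O, so the order is 11.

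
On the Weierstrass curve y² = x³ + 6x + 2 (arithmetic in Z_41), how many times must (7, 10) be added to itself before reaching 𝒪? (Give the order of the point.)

2P: tangent at (7, 10): λ = (3·7² + 6)/(2·10) ≡ 30/20. 20⁻¹ ≡ 39 (mod 41), so λ ≡ 30·39 ≡ 22.
  x = λ² - 7 - 7 = 484 - 14 ≡ 19; y = λ·(7 - 19) - 10 ≡ 13. → (19, 13)
3P: (19, 13) + (7, 10). λ = (10 - 13)/(7 - 19) ≡ 38/29 mod 41. 29⁻¹ ≡ 17 (mod 41), so λ ≡ 31.
  x = λ² - 19 - 7 = 961 - 26 ≡ 33; y = λ·(19 - 33) - 13 ≡ 4. → (33, 4)
4P: (33, 4) + (7, 10). λ = (10 - 4)/(7 - 33) ≡ 6/15 mod 41. 15⁻¹ ≡ 11 (mod 41) since 15·11 = 165 ≡ 1, so λ ≡ 25.
  x = λ² - 33 - 7 = 625 - 40 ≡ 11; y = λ·(33 - 11) - 4 ≡ 13. → (11, 13)
5P: (11, 13) + (7, 10). λ = (10 - 13)/(7 - 11) ≡ 38/37 mod 41. 37⁻¹ ≡ 10 (mod 41), so λ ≡ 11.
  x = λ² - 11 - 7 = 121 - 18 ≡ 21; y = λ·(11 - 21) - 13 ≡ 0. → (21, 0)
6P: (21, 0) + (7, 10). λ = (10 - 0)/(7 - 21) ≡ 10/27 mod 41. 27⁻¹ ≡ 38 (mod 41) since 27·38 = 1026 ≡ 1, so λ ≡ 11.
  x = λ² - 21 - 7 = 121 - 28 ≡ 11; y = λ·(21 - 11) - 0 ≡ 28. → (11, 28)
7P: (11, 28) + (7, 10). λ = (10 - 28)/(7 - 11) ≡ 23/37 mod 41. 37⁻¹ ≡ 10 (mod 41), so λ ≡ 25.
  x = λ² - 11 - 7 = 625 - 18 ≡ 33; y = λ·(11 - 33) - 28 ≡ 37. → (33, 37)
8P: (33, 37) + (7, 10). λ = (10 - 37)/(7 - 33) ≡ 14/15 mod 41. 15⁻¹ ≡ 11 (mod 41) since 15·11 = 165 ≡ 1, so λ ≡ 31.
  x = λ² - 33 - 7 = 961 - 40 ≡ 19; y = λ·(33 - 19) - 37 ≡ 28. → (19, 28)
9P: (19, 28) + (7, 10). λ = (10 - 28)/(7 - 19) ≡ 23/29 mod 41. 29⁻¹ ≡ 17 (mod 41), so λ ≡ 22.
  x = λ² - 19 - 7 = 484 - 26 ≡ 7; y = λ·(19 - 7) - 28 ≡ 31. → (7, 31)
10P: (7, 31) + (7, 10): same x and y₁ ≡ -y₂, so the sum is 𝒪.
10P = 𝒪, so the order is 10.

10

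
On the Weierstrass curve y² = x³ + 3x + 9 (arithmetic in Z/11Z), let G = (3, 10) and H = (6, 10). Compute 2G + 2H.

(0, 3)

First 2G:
Repeated addition: build up to 2G.
2G: tangent at (3, 10): λ = (3·3² + 3)/(2·10) ≡ 8/9. 9⁻¹ ≡ 5 (mod 11), so λ ≡ 8·5 ≡ 7.
  x = λ² - 3 - 3 = 49 - 6 ≡ 10; y = λ·(3 - 10) - 10 ≡ 7. → (10, 7)
2G = (10, 7).
Next 2H:
Repeated addition: build up to 2H.
2H: tangent at (6, 10): λ = (3·6² + 3)/(2·10) ≡ 1/9. 9⁻¹ ≡ 5 (mod 11), so λ ≡ 1·5 ≡ 5.
  x = λ² - 6 - 6 = 25 - 12 ≡ 2; y = λ·(6 - 2) - 10 ≡ 10. → (2, 10)
2H = (2, 10).
Finally 2G + 2H:
(10, 7) + (2, 10). λ = (10 - 7)/(2 - 10) ≡ 3/3 mod 11. 3⁻¹ ≡ 4 (mod 11) since 3·4 = 12 ≡ 1, so λ ≡ 1.
  x = λ² - 10 - 2 = 1 - 12 ≡ 0; y = λ·(10 - 0) - 7 ≡ 3. → (0, 3)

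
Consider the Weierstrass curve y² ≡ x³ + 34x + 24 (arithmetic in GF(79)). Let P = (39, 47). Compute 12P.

Repeated addition: build up to 12P.
2P: tangent at (39, 47): λ = (3·39² + 34)/(2·47) ≡ 15/15. 15⁻¹ ≡ 58 (mod 79) since 15·58 = 870 ≡ 1, so λ ≡ 15·58 ≡ 1.
  x = λ² - 39 - 39 = 1 - 78 ≡ 2; y = λ·(39 - 2) - 47 ≡ 69. → (2, 69)
3P: (2, 69) + (39, 47). λ = (47 - 69)/(39 - 2) ≡ 57/37 mod 79. 37⁻¹ ≡ 47 (mod 79), so λ ≡ 72.
  x = λ² - 2 - 39 = 5184 - 41 ≡ 8; y = λ·(2 - 8) - 69 ≡ 52. → (8, 52)
4P: (8, 52) + (39, 47). λ = (47 - 52)/(39 - 8) ≡ 74/31 mod 79. 31⁻¹ ≡ 51 (mod 79), so λ ≡ 61.
  x = λ² - 8 - 39 = 3721 - 47 ≡ 40; y = λ·(8 - 40) - 52 ≡ 50. → (40, 50)
5P: (40, 50) + (39, 47). λ = (47 - 50)/(39 - 40) ≡ 76/78 mod 79. 78⁻¹ ≡ 78 (mod 79) since 78·78 = 6084 ≡ 1, so λ ≡ 3.
  x = λ² - 40 - 39 = 9 - 79 ≡ 9; y = λ·(40 - 9) - 50 ≡ 43. → (9, 43)
6P: (9, 43) + (39, 47). λ = (47 - 43)/(39 - 9) ≡ 4/30 mod 79. 30⁻¹ ≡ 29 (mod 79), so λ ≡ 37.
  x = λ² - 9 - 39 = 1369 - 48 ≡ 57; y = λ·(9 - 57) - 43 ≡ 77. → (57, 77)
7P: (57, 77) + (39, 47). λ = (47 - 77)/(39 - 57) ≡ 49/61 mod 79. 61⁻¹ ≡ 57 (mod 79) since 61·57 = 3477 ≡ 1, so λ ≡ 28.
  x = λ² - 57 - 39 = 784 - 96 ≡ 56; y = λ·(57 - 56) - 77 ≡ 30. → (56, 30)
8P: (56, 30) + (39, 47). λ = (47 - 30)/(39 - 56) ≡ 17/62 mod 79. 62⁻¹ ≡ 65 (mod 79) since 62·65 = 4030 ≡ 1, so λ ≡ 78.
  x = λ² - 56 - 39 = 6084 - 95 ≡ 64; y = λ·(56 - 64) - 30 ≡ 57. → (64, 57)
9P: (64, 57) + (39, 47). λ = (47 - 57)/(39 - 64) ≡ 69/54 mod 79. 54⁻¹ ≡ 60 (mod 79), so λ ≡ 32.
  x = λ² - 64 - 39 = 1024 - 103 ≡ 52; y = λ·(64 - 52) - 57 ≡ 11. → (52, 11)
10P: (52, 11) + (39, 47). λ = (47 - 11)/(39 - 52) ≡ 36/66 mod 79. 66⁻¹ ≡ 6 (mod 79), so λ ≡ 58.
  x = λ² - 52 - 39 = 3364 - 91 ≡ 34; y = λ·(52 - 34) - 11 ≡ 6. → (34, 6)
11P: (34, 6) + (39, 47). λ = (47 - 6)/(39 - 34) ≡ 41/5 mod 79. 5⁻¹ ≡ 16 (mod 79) since 5·16 = 80 ≡ 1, so λ ≡ 24.
  x = λ² - 34 - 39 = 576 - 73 ≡ 29; y = λ·(34 - 29) - 6 ≡ 35. → (29, 35)
12P: (29, 35) + (39, 47). λ = (47 - 35)/(39 - 29) ≡ 12/10 mod 79. 10⁻¹ ≡ 8 (mod 79), so λ ≡ 17.
  x = λ² - 29 - 39 = 289 - 68 ≡ 63; y = λ·(29 - 63) - 35 ≡ 19. → (63, 19)

(63, 19)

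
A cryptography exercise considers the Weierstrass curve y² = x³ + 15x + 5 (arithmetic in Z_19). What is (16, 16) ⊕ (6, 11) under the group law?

(2, 10)

(16, 16) + (6, 11). λ = (11 - 16)/(6 - 16) ≡ 14/9 mod 19. 9⁻¹ ≡ 17 (mod 19) since 9·17 = 153 ≡ 1, so λ ≡ 10.
  x = λ² - 16 - 6 = 100 - 22 ≡ 2; y = λ·(16 - 2) - 16 ≡ 10. → (2, 10)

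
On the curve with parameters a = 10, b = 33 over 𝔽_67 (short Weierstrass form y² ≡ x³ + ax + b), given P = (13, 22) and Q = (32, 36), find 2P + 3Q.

(0, 57)

First 2P:
Repeated addition: build up to 2P.
2P: tangent at (13, 22): λ = (3·13² + 10)/(2·22) ≡ 48/44. 44⁻¹ ≡ 32 (mod 67), so λ ≡ 48·32 ≡ 62.
  x = λ² - 13 - 13 = 3844 - 26 ≡ 66; y = λ·(13 - 66) - 22 ≡ 42. → (66, 42)
2P = (66, 42).
Next 3Q:
Repeated addition: build up to 3Q.
2Q: tangent at (32, 36): λ = (3·32² + 10)/(2·36) ≡ 0/5. 5⁻¹ ≡ 27 (mod 67) since 5·27 = 135 ≡ 1, so λ ≡ 0·27 ≡ 0.
  x = λ² - 32 - 32 = 0 - 64 ≡ 3; y = λ·(32 - 3) - 36 ≡ 31. → (3, 31)
3Q: (3, 31) + (32, 36). λ = (36 - 31)/(32 - 3) ≡ 5/29 mod 67. 29⁻¹ ≡ 37 (mod 67), so λ ≡ 51.
  x = λ² - 3 - 32 = 2601 - 35 ≡ 20; y = λ·(3 - 20) - 31 ≡ 40. → (20, 40)
3Q = (20, 40).
Finally 2P + 3Q:
(66, 42) + (20, 40). λ = (40 - 42)/(20 - 66) ≡ 65/21 mod 67. 21⁻¹ ≡ 16 (mod 67), so λ ≡ 35.
  x = λ² - 66 - 20 = 1225 - 86 ≡ 0; y = λ·(66 - 0) - 42 ≡ 57. → (0, 57)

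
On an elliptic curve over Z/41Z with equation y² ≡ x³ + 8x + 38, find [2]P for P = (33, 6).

(25, 18)

tangent at (33, 6): λ = (3·33² + 8)/(2·6) ≡ 36/12. 12⁻¹ ≡ 24 (mod 41), so λ ≡ 36·24 ≡ 3.
  x = λ² - 33 - 33 = 9 - 66 ≡ 25; y = λ·(33 - 25) - 6 ≡ 18. → (25, 18)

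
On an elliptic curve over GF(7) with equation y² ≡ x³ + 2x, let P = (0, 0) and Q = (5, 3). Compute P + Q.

(6, 2)

(0, 0) + (5, 3). λ = (3 - 0)/(5 - 0) ≡ 3/5 mod 7. 5⁻¹ ≡ 3 (mod 7), so λ ≡ 2.
  x = λ² - 0 - 5 = 4 - 5 ≡ 6; y = λ·(0 - 6) - 0 ≡ 2. → (6, 2)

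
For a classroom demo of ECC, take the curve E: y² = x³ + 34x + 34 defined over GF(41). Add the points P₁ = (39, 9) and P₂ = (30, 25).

(3, 9)

(39, 9) + (30, 25). λ = (25 - 9)/(30 - 39) ≡ 16/32 mod 41. 32⁻¹ ≡ 9 (mod 41), so λ ≡ 21.
  x = λ² - 39 - 30 = 441 - 69 ≡ 3; y = λ·(39 - 3) - 9 ≡ 9. → (3, 9)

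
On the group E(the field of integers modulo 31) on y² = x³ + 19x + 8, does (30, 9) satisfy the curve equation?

yes

y² = 9² ≡ 19; x³ + 19x + 8 = 27578 ≡ 19 (mod 31). 19 = 19.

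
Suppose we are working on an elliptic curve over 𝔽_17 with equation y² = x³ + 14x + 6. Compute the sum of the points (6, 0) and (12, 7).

(6, 0) + (12, 7). λ = (7 - 0)/(12 - 6) ≡ 7/6 mod 17. 6⁻¹ ≡ 3 (mod 17) since 6·3 = 18 ≡ 1, so λ ≡ 4.
  x = λ² - 6 - 12 = 16 - 18 ≡ 15; y = λ·(6 - 15) - 0 ≡ 15. → (15, 15)

(15, 15)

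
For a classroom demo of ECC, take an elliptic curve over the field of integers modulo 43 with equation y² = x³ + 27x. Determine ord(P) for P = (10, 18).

11

2P: tangent at (10, 18): λ = (3·10² + 27)/(2·18) ≡ 26/36. 36⁻¹ ≡ 6 (mod 43), so λ ≡ 26·6 ≡ 27.
  x = λ² - 10 - 10 = 729 - 20 ≡ 21; y = λ·(10 - 21) - 18 ≡ 29. → (21, 29)
3P: (21, 29) + (10, 18). λ = (18 - 29)/(10 - 21) ≡ 32/32 mod 43. 32⁻¹ ≡ 39 (mod 43), so λ ≡ 1.
  x = λ² - 21 - 10 = 1 - 31 ≡ 13; y = λ·(21 - 13) - 29 ≡ 22. → (13, 22)
4P: (13, 22) + (10, 18). λ = (18 - 22)/(10 - 13) ≡ 39/40 mod 43. 40⁻¹ ≡ 14 (mod 43) since 40·14 = 560 ≡ 1, so λ ≡ 30.
  x = λ² - 13 - 10 = 900 - 23 ≡ 17; y = λ·(13 - 17) - 22 ≡ 30. → (17, 30)
5P: (17, 30) + (10, 18). λ = (18 - 30)/(10 - 17) ≡ 31/36 mod 43. 36⁻¹ ≡ 6 (mod 43) since 36·6 = 216 ≡ 1, so λ ≡ 14.
  x = λ² - 17 - 10 = 196 - 27 ≡ 40; y = λ·(17 - 40) - 30 ≡ 35. → (40, 35)
6P: (40, 35) + (10, 18). λ = (18 - 35)/(10 - 40) ≡ 26/13 mod 43. 13⁻¹ ≡ 10 (mod 43), so λ ≡ 2.
  x = λ² - 40 - 10 = 4 - 50 ≡ 40; y = λ·(40 - 40) - 35 ≡ 8. → (40, 8)
7P: (40, 8) + (10, 18). λ = (18 - 8)/(10 - 40) ≡ 10/13 mod 43. 13⁻¹ ≡ 10 (mod 43), so λ ≡ 14.
  x = λ² - 40 - 10 = 196 - 50 ≡ 17; y = λ·(40 - 17) - 8 ≡ 13. → (17, 13)
8P: (17, 13) + (10, 18). λ = (18 - 13)/(10 - 17) ≡ 5/36 mod 43. 36⁻¹ ≡ 6 (mod 43) since 36·6 = 216 ≡ 1, so λ ≡ 30.
  x = λ² - 17 - 10 = 900 - 27 ≡ 13; y = λ·(17 - 13) - 13 ≡ 21. → (13, 21)
9P: (13, 21) + (10, 18). λ = (18 - 21)/(10 - 13) ≡ 40/40 mod 43. 40⁻¹ ≡ 14 (mod 43), so λ ≡ 1.
  x = λ² - 13 - 10 = 1 - 23 ≡ 21; y = λ·(13 - 21) - 21 ≡ 14. → (21, 14)
10P: (21, 14) + (10, 18). λ = (18 - 14)/(10 - 21) ≡ 4/32 mod 43. 32⁻¹ ≡ 39 (mod 43) since 32·39 = 1248 ≡ 1, so λ ≡ 27.
  x = λ² - 21 - 10 = 729 - 31 ≡ 10; y = λ·(21 - 10) - 14 ≡ 25. → (10, 25)
11P: (10, 25) + (10, 18): same x and y₁ ≡ -y₂, so the sum is ∞.
11P = ∞, so the order is 11.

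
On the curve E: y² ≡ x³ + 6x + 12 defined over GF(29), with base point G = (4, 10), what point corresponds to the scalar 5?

(26, 24)

Double-and-add on 5 = (101)₂. Start with G = (4, 10) for the leading 1-bit.
double: tangent at (4, 10): λ = (3·4² + 6)/(2·10) ≡ 25/20. 20⁻¹ ≡ 16 (mod 29), so λ ≡ 25·16 ≡ 23.
  x = λ² - 4 - 4 = 529 - 8 ≡ 28; y = λ·(4 - 28) - 10 ≡ 18. → (28, 18)
double: tangent at (28, 18): λ = (3·28² + 6)/(2·18) ≡ 9/7. 7⁻¹ ≡ 25 (mod 29), so λ ≡ 9·25 ≡ 22.
  x = λ² - 28 - 28 = 484 - 56 ≡ 22; y = λ·(28 - 22) - 18 ≡ 27. → (22, 27)
add G: (22, 27) + (4, 10). λ = (10 - 27)/(4 - 22) ≡ 12/11 mod 29. 11⁻¹ ≡ 8 (mod 29) since 11·8 = 88 ≡ 1, so λ ≡ 9.
  x = λ² - 22 - 4 = 81 - 26 ≡ 26; y = λ·(22 - 26) - 27 ≡ 24. → (26, 24)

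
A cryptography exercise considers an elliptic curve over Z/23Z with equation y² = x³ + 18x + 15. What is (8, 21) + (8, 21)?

(9, 20)

tangent at (8, 21): λ = (3·8² + 18)/(2·21) ≡ 3/19. 19⁻¹ ≡ 17 (mod 23), so λ ≡ 3·17 ≡ 5.
  x = λ² - 8 - 8 = 25 - 16 ≡ 9; y = λ·(8 - 9) - 21 ≡ 20. → (9, 20)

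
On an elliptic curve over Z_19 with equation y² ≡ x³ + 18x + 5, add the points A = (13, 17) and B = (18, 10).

(13, 17) + (18, 10). λ = (10 - 17)/(18 - 13) ≡ 12/5 mod 19. 5⁻¹ ≡ 4 (mod 19), so λ ≡ 10.
  x = λ² - 13 - 18 = 100 - 31 ≡ 12; y = λ·(13 - 12) - 17 ≡ 12. → (12, 12)

(12, 12)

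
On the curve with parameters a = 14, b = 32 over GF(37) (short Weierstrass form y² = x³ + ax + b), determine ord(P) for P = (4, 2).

2P: tangent at (4, 2): λ = (3·4² + 14)/(2·2) ≡ 25/4. 4⁻¹ ≡ 28 (mod 37), so λ ≡ 25·28 ≡ 34.
  x = λ² - 4 - 4 = 1156 - 8 ≡ 1; y = λ·(4 - 1) - 2 ≡ 26. → (1, 26)
3P: (1, 26) + (4, 2). λ = (2 - 26)/(4 - 1) ≡ 13/3 mod 37. 3⁻¹ ≡ 25 (mod 37), so λ ≡ 29.
  x = λ² - 1 - 4 = 841 - 5 ≡ 22; y = λ·(1 - 22) - 26 ≡ 31. → (22, 31)
4P: (22, 31) + (4, 2). λ = (2 - 31)/(4 - 22) ≡ 8/19 mod 37. 19⁻¹ ≡ 2 (mod 37), so λ ≡ 16.
  x = λ² - 22 - 4 = 256 - 26 ≡ 8; y = λ·(22 - 8) - 31 ≡ 8. → (8, 8)
5P: (8, 8) + (4, 2). λ = (2 - 8)/(4 - 8) ≡ 31/33 mod 37. 33⁻¹ ≡ 9 (mod 37), so λ ≡ 20.
  x = λ² - 8 - 4 = 400 - 12 ≡ 18; y = λ·(8 - 18) - 8 ≡ 14. → (18, 14)
6P: (18, 14) + (4, 2). λ = (2 - 14)/(4 - 18) ≡ 25/23 mod 37. 23⁻¹ ≡ 29 (mod 37), so λ ≡ 22.
  x = λ² - 18 - 4 = 484 - 22 ≡ 18; y = λ·(18 - 18) - 14 ≡ 23. → (18, 23)
7P: (18, 23) + (4, 2). λ = (2 - 23)/(4 - 18) ≡ 16/23 mod 37. 23⁻¹ ≡ 29 (mod 37), so λ ≡ 20.
  x = λ² - 18 - 4 = 400 - 22 ≡ 8; y = λ·(18 - 8) - 23 ≡ 29. → (8, 29)
8P: (8, 29) + (4, 2). λ = (2 - 29)/(4 - 8) ≡ 10/33 mod 37. 33⁻¹ ≡ 9 (mod 37), so λ ≡ 16.
  x = λ² - 8 - 4 = 256 - 12 ≡ 22; y = λ·(8 - 22) - 29 ≡ 6. → (22, 6)
9P: (22, 6) + (4, 2). λ = (2 - 6)/(4 - 22) ≡ 33/19 mod 37. 19⁻¹ ≡ 2 (mod 37), so λ ≡ 29.
  x = λ² - 22 - 4 = 841 - 26 ≡ 1; y = λ·(22 - 1) - 6 ≡ 11. → (1, 11)
10P: (1, 11) + (4, 2). λ = (2 - 11)/(4 - 1) ≡ 28/3 mod 37. 3⁻¹ ≡ 25 (mod 37), so λ ≡ 34.
  x = λ² - 1 - 4 = 1156 - 5 ≡ 4; y = λ·(1 - 4) - 11 ≡ 35. → (4, 35)
11P: (4, 35) + (4, 2): same x and y₁ ≡ -y₂, so the sum is 𝒪.
11P = 𝒪, so the order is 11.

11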